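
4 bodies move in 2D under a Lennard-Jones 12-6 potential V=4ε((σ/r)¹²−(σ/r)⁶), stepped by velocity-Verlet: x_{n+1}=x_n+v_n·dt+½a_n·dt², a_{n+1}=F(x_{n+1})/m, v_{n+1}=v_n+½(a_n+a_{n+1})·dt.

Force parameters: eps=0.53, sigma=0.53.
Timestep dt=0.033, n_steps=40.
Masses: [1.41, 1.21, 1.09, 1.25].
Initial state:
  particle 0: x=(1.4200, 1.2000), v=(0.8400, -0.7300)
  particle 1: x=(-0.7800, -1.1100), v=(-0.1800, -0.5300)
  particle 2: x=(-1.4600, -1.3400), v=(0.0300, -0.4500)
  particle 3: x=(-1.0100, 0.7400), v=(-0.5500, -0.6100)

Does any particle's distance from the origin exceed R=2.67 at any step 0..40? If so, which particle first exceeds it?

no

step 0: x0=(1.4200, 1.2000) x1=(-0.7800, -1.1100) x2=(-1.4600, -1.3400) x3=(-1.0100, 0.7400)
step 1: x0=(1.4477, 1.1759) x1=(-0.7868, -1.1278) x2=(-1.4581, -1.3545) x3=(-1.0281, 0.7199)
step 2: x0=(1.4754, 1.1518) x1=(-0.7953, -1.1461) x2=(-1.4542, -1.3684) x3=(-1.0463, 0.6997)
step 3: x0=(1.5032, 1.1277) x1=(-0.8056, -1.1651) x2=(-1.4483, -1.3816) x3=(-1.0644, 0.6796)
step 4: x0=(1.5309, 1.1036) x1=(-0.8180, -1.1847) x2=(-1.4402, -1.3941) x3=(-1.0826, 0.6594)
step 5: x0=(1.5586, 1.0795) x1=(-0.8324, -1.2051) x2=(-1.4299, -1.4057) x3=(-1.1007, 0.6393)
step 6: x0=(1.5863, 1.0555) x1=(-0.8486, -1.2260) x2=(-1.4175, -1.4167) x3=(-1.1189, 0.6191)
step 7: x0=(1.6140, 1.0314) x1=(-0.8652, -1.2470) x2=(-1.4047, -1.4276) x3=(-1.1370, 0.5990)
step 8: x0=(1.6417, 1.0073) x1=(-0.8780, -1.2668) x2=(-1.3961, -1.4399) x3=(-1.1552, 0.5788)
step 9: x0=(1.6695, 0.9832) x1=(-0.8797, -1.2829) x2=(-1.3998, -1.4562) x3=(-1.1733, 0.5587)
step 10: x0=(1.6972, 0.9591) x1=(-0.8711, -1.2956) x2=(-1.4149, -1.4764) x3=(-1.1915, 0.5385)
step 11: x0=(1.7249, 0.9350) x1=(-0.8596, -1.3072) x2=(-1.4332, -1.4977) x3=(-1.2096, 0.5183)
step 12: x0=(1.7526, 0.9109) x1=(-0.8489, -1.3191) x2=(-1.4508, -1.5186) x3=(-1.2278, 0.4981)
step 13: x0=(1.7803, 0.8868) x1=(-0.8400, -1.3317) x2=(-1.4663, -1.5389) x3=(-1.2459, 0.4779)
step 14: x0=(1.8081, 0.8627) x1=(-0.8331, -1.3449) x2=(-1.4795, -1.5585) x3=(-1.2641, 0.4577)
step 15: x0=(1.8358, 0.8386) x1=(-0.8282, -1.3587) x2=(-1.4905, -1.5773) x3=(-1.2822, 0.4375)
step 16: x0=(1.8635, 0.8145) x1=(-0.8252, -1.3732) x2=(-1.4995, -1.5954) x3=(-1.3003, 0.4173)
step 17: x0=(1.8912, 0.7905) x1=(-0.8239, -1.3882) x2=(-1.5066, -1.6129) x3=(-1.3185, 0.3971)
step 18: x0=(1.9189, 0.7664) x1=(-0.8242, -1.4037) x2=(-1.5118, -1.6298) x3=(-1.3366, 0.3769)
step 19: x0=(1.9466, 0.7423) x1=(-0.8262, -1.4198) x2=(-1.5153, -1.6461) x3=(-1.3548, 0.3567)
step 20: x0=(1.9744, 0.7182) x1=(-0.8297, -1.4364) x2=(-1.5169, -1.6619) x3=(-1.3729, 0.3365)
step 21: x0=(2.0021, 0.6941) x1=(-0.8349, -1.4536) x2=(-1.5168, -1.6770) x3=(-1.3910, 0.3163)
step 22: x0=(2.0298, 0.6700) x1=(-0.8417, -1.4712) x2=(-1.5149, -1.6915) x3=(-1.4092, 0.2960)
step 23: x0=(2.0575, 0.6459) x1=(-0.8502, -1.4895) x2=(-1.5110, -1.7054) x3=(-1.4273, 0.2758)
step 24: x0=(2.0852, 0.6218) x1=(-0.8607, -1.5083) x2=(-1.5050, -1.7187) x3=(-1.4454, 0.2555)
step 25: x0=(2.1129, 0.5977) x1=(-0.8731, -1.5278) x2=(-1.4969, -1.7312) x3=(-1.4636, 0.2353)
step 26: x0=(2.1406, 0.5736) x1=(-0.8876, -1.5479) x2=(-1.4864, -1.7429) x3=(-1.4817, 0.2150)
step 27: x0=(2.1684, 0.5495) x1=(-0.9038, -1.5687) x2=(-1.4740, -1.7540) x3=(-1.4998, 0.1948)
step 28: x0=(2.1961, 0.5255) x1=(-0.9205, -1.5895) x2=(-1.4611, -1.7650) x3=(-1.5180, 0.1745)
step 29: x0=(2.2238, 0.5014) x1=(-0.9332, -1.6091) x2=(-1.4527, -1.7773) x3=(-1.5361, 0.1542)
step 30: x0=(2.2515, 0.4773) x1=(-0.9347, -1.6250) x2=(-1.4566, -1.7937) x3=(-1.5542, 0.1340)
step 31: x0=(2.2792, 0.4532) x1=(-0.9260, -1.6377) x2=(-1.4718, -1.8138) x3=(-1.5724, 0.1137)
step 32: x0=(2.3069, 0.4291) x1=(-0.9145, -1.6494) x2=(-1.4902, -1.8348) x3=(-1.5905, 0.0934)
step 33: x0=(2.3347, 0.4050) x1=(-0.9037, -1.6614) x2=(-1.5078, -1.8556) x3=(-1.6086, 0.0731)
step 34: x0=(2.3624, 0.3809) x1=(-0.8949, -1.6740) x2=(-1.5233, -1.8758) x3=(-1.6267, 0.0528)
step 35: x0=(2.3901, 0.3568) x1=(-0.8880, -1.6872) x2=(-1.5365, -1.8951) x3=(-1.6449, 0.0325)
step 36: x0=(2.4178, 0.3327) x1=(-0.8832, -1.7011) x2=(-1.5475, -1.9138) x3=(-1.6630, 0.0122)
step 37: x0=(2.4455, 0.3086) x1=(-0.8802, -1.7155) x2=(-1.5565, -1.9318) x3=(-1.6811, -0.0081)
step 38: x0=(2.4732, 0.2845) x1=(-0.8789, -1.7305) x2=(-1.5636, -1.9492) x3=(-1.6992, -0.0284)
step 39: x0=(2.5009, 0.2604) x1=(-0.8793, -1.7460) x2=(-1.5688, -1.9661) x3=(-1.7173, -0.0487)
step 40: x0=(2.5287, 0.2364) x1=(-0.8813, -1.7621) x2=(-1.5722, -1.9823) x3=(-1.7355, -0.0691)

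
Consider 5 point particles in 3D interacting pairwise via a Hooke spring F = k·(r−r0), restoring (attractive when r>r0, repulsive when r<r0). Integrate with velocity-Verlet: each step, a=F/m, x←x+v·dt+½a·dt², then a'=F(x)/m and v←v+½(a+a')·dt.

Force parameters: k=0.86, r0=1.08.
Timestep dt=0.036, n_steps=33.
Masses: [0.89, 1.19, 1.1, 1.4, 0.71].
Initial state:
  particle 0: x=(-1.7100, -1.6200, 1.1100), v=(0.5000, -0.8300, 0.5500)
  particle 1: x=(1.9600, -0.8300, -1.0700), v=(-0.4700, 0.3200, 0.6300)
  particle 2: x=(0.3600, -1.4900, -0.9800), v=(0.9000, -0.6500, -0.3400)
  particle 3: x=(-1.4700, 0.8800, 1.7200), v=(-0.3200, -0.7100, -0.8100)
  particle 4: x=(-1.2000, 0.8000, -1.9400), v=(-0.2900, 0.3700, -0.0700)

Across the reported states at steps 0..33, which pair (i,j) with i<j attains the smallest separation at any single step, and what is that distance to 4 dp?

step 0: x0=(-1.7100, -1.6200, 1.1100) x1=(1.9600, -0.8300, -1.0700) x2=(0.3600, -1.4900, -0.9800) x3=(-1.4700, 0.8800, 1.7200) x4=(-1.2000, 0.8000, -1.9400)
step 1: x0=(-1.6891, -1.6474, 1.1268) x1=(1.9392, -0.8177, -1.0458) x2=(0.3909, -1.5117, -0.9909) x3=(-1.4799, 0.8526, 1.6880) x4=(-1.2084, 0.8099, -1.9378)
step 2: x0=(-1.6626, -1.6700, 1.1375) x1=(1.9108, -0.8040, -1.0187) x2=(0.4185, -1.5300, -0.9991) x3=(-1.4866, 0.8217, 1.6505) x4=(-1.2125, 0.8130, -1.9262)
step 3: x0=(-1.6306, -1.6875, 1.1420) x1=(1.8750, -0.7888, -0.9888) x2=(0.4429, -1.5448, -1.0045) x3=(-1.4900, 0.7872, 1.6076) x4=(-1.2123, 0.8091, -1.9052)
step 4: x0=(-1.5931, -1.7000, 1.1404) x1=(1.8318, -0.7724, -0.9561) x2=(0.4639, -1.5563, -1.0072) x3=(-1.4902, 0.7493, 1.5595) x4=(-1.2079, 0.7982, -1.8750)
step 5: x0=(-1.5504, -1.7076, 1.1327) x1=(1.7815, -0.7547, -0.9208) x2=(0.4815, -1.5643, -1.0072) x3=(-1.4871, 0.7081, 1.5063) x4=(-1.1992, 0.7804, -1.8357)
step 6: x0=(-1.5027, -1.7102, 1.1190) x1=(1.7243, -0.7359, -0.8830) x2=(0.4957, -1.5690, -1.0044) x3=(-1.4808, 0.6636, 1.4482) x4=(-1.1864, 0.7556, -1.7878)
step 7: x0=(-1.4502, -1.7080, 1.0994) x1=(1.6606, -0.7161, -0.8429) x2=(0.5064, -1.5705, -0.9990) x3=(-1.4713, 0.6161, 1.3855) x4=(-1.1693, 0.7240, -1.7314)
step 8: x0=(-1.3931, -1.7010, 1.0741) x1=(1.5906, -0.6953, -0.8005) x2=(0.5136, -1.5687, -0.9909) x3=(-1.4587, 0.5656, 1.3183) x4=(-1.1483, 0.6858, -1.6670)
step 9: x0=(-1.3317, -1.6895, 1.0433) x1=(1.5145, -0.6736, -0.7560) x2=(0.5175, -1.5639, -0.9803) x3=(-1.4431, 0.5123, 1.2471) x4=(-1.1233, 0.6411, -1.5950)
step 10: x0=(-1.2664, -1.6735, 1.0072) x1=(1.4329, -0.6511, -0.7095) x2=(0.5179, -1.5561, -0.9672) x3=(-1.4245, 0.4563, 1.1719) x4=(-1.0947, 0.5904, -1.5159)
step 11: x0=(-1.1974, -1.6533, 0.9662) x1=(1.3461, -0.6280, -0.6612) x2=(0.5151, -1.5455, -0.9517) x3=(-1.4030, 0.3978, 1.0932) x4=(-1.0625, 0.5338, -1.4302)
step 12: x0=(-1.1250, -1.6292, 0.9204) x1=(1.2544, -0.6044, -0.6113) x2=(0.5092, -1.5322, -0.9339) x3=(-1.3787, 0.3370, 1.0111) x4=(-1.0269, 0.4718, -1.3385)
step 13: x0=(-1.0497, -1.6013, 0.8704) x1=(1.1583, -0.5803, -0.5599) x2=(0.5002, -1.5164, -0.9139) x3=(-1.3517, 0.2740, 0.9262) x4=(-0.9883, 0.4047, -1.2415)
step 14: x0=(-0.9717, -1.5700, 0.8164) x1=(1.0582, -0.5558, -0.5072) x2=(0.4884, -1.4983, -0.8919) x3=(-1.3223, 0.2090, 0.8386) x4=(-0.9468, 0.3329, -1.1398)
step 15: x0=(-0.8914, -1.5356, 0.7589) x1=(0.9546, -0.5311, -0.4533) x2=(0.4739, -1.4780, -0.8679) x3=(-1.2905, 0.1423, 0.7487) x4=(-0.9027, 0.2570, -1.0341)
step 16: x0=(-0.8092, -1.4983, 0.6982) x1=(0.8479, -0.5062, -0.3984) x2=(0.4569, -1.4558, -0.8422) x3=(-1.2565, 0.0740, 0.6569) x4=(-0.8564, 0.1774, -0.9250)
step 17: x0=(-0.7254, -1.4586, 0.6348) x1=(0.7386, -0.4812, -0.3426) x2=(0.4376, -1.4318, -0.8148) x3=(-1.2205, 0.0043, 0.5634) x4=(-0.8080, 0.0946, -0.8133)
step 18: x0=(-0.6404, -1.4168, 0.5692) x1=(0.6272, -0.4563, -0.2862) x2=(0.4163, -1.4063, -0.7860) x3=(-1.1828, -0.0666, 0.4687) x4=(-0.7580, 0.0091, -0.6996)
step 19: x0=(-0.5545, -1.3733, 0.5017) x1=(0.5142, -0.4314, -0.2292) x2=(0.3931, -1.3794, -0.7560) x3=(-1.1435, -0.1385, 0.3731) x4=(-0.7066, -0.0784, -0.5848)
step 20: x0=(-0.4680, -1.3285, 0.4330) x1=(0.4000, -0.4067, -0.1718) x2=(0.3685, -1.3513, -0.7248) x3=(-1.1030, -0.2113, 0.2768) x4=(-0.6541, -0.1676, -0.4693)
step 21: x0=(-0.3812, -1.2828, 0.3634) x1=(0.2852, -0.3821, -0.1142) x2=(0.3426, -1.3223, -0.6928) x3=(-1.0615, -0.2846, 0.1802) x4=(-0.6008, -0.2578, -0.3538)
step 22: x0=(-0.2943, -1.2366, 0.2934) x1=(0.1701, -0.3576, -0.0565) x2=(0.3157, -1.2925, -0.6602) x3=(-1.0195, -0.3585, 0.0835) x4=(-0.5469, -0.3487, -0.2388)
step 23: x0=(-0.2075, -1.1905, 0.2233) x1=(0.0553, -0.3331, 0.0013) x2=(0.2880, -1.2621, -0.6271) x3=(-0.9772, -0.4327, -0.0133) x4=(-0.4926, -0.4398, -0.1245)
step 24: x0=(-0.1207, -1.1446, 0.1534) x1=(-0.0590, -0.3085, 0.0591) x2=(0.2599, -1.2313, -0.5937) x3=(-0.9350, -0.5072, -0.1100) x4=(-0.4381, -0.5310, -0.0109)
step 25: x0=(-0.0338, -1.0995, 0.0840) x1=(-0.1726, -0.2834, 0.1170) x2=(0.2314, -1.2002, -0.5604) x3=(-0.8932, -0.5818, -0.2071) x4=(-0.3838, -0.6223, 0.1026)
step 26: x0=(0.0533, -1.0551, 0.0149) x1=(-0.2857, -0.2575, 0.1750) x2=(0.2029, -1.1689, -0.5272) x3=(-0.8517, -0.6565, -0.3044) x4=(-0.3298, -0.7139, 0.2165)
step 27: x0=(0.1409, -1.0113, -0.0538) x1=(-0.3986, -0.2309, 0.2329) x2=(0.1743, -1.1376, -0.4945) x3=(-0.8104, -0.7314, -0.4021) x4=(-0.2762, -0.8059, 0.3312)
step 28: x0=(0.2289, -0.9675, -0.1222) x1=(-0.5114, -0.2038, 0.2908) x2=(0.1458, -1.1063, -0.4623) x3=(-0.7694, -0.8062, -0.4999) x4=(-0.2229, -0.8985, 0.4468)
step 29: x0=(0.3173, -0.9234, -0.1900) x1=(-0.6242, -0.1766, 0.3485) x2=(0.1171, -1.0751, -0.4307) x3=(-0.7284, -0.8811, -0.5978) x4=(-0.1697, -0.9913, 0.5631)
step 30: x0=(0.4062, -0.8787, -0.2574) x1=(-0.7368, -0.1498, 0.4059) x2=(0.0879, -1.0441, -0.3994) x3=(-0.6875, -0.9559, -0.6955) x4=(-0.1168, -1.0844, 0.6793)
step 31: x0=(0.4952, -0.8334, -0.3242) x1=(-0.8487, -0.1235, 0.4627) x2=(0.0583, -1.0132, -0.3680) x3=(-0.6466, -1.0306, -0.7928) x4=(-0.0642, -1.1772, 0.7950)
step 32: x0=(0.5839, -0.7876, -0.3904) x1=(-0.9598, -0.0982, 0.5187) x2=(0.0280, -0.9823, -0.3363) x3=(-0.6055, -1.1051, -0.8893) x4=(-0.0120, -1.2696, 0.9091)
step 33: x0=(0.6720, -0.7415, -0.4558) x1=(-1.0695, -0.0742, 0.5736) x2=(-0.0029, -0.9513, -0.3038) x3=(-0.5644, -1.1793, -0.9849) x4=(0.0396, -1.3610, 1.0210)

pair (0,2), distance 0.3479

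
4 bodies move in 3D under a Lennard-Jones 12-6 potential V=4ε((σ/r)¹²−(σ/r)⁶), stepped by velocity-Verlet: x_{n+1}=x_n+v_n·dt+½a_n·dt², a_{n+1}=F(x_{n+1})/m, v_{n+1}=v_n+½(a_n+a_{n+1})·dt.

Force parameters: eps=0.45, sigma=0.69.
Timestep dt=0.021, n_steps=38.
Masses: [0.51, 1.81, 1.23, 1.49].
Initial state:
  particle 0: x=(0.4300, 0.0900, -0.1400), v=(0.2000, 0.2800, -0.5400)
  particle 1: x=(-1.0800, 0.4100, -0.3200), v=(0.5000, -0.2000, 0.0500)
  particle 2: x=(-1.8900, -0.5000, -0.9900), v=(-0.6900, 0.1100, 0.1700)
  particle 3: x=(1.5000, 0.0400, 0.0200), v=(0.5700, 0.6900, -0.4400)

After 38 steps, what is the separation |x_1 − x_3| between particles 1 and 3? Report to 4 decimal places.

step 0: x0=(0.4300, 0.0900, -0.1400) x1=(-1.0800, 0.4100, -0.3200) x2=(-1.8900, -0.5000, -0.9900) x3=(1.5000, 0.0400, 0.0200)
step 1: x0=(0.4344, 0.0959, -0.1513) x1=(-1.0695, 0.4058, -0.3190) x2=(-1.9045, -0.4977, -0.9864) x3=(1.5119, 0.0545, 0.0107)
step 2: x0=(0.4393, 0.1017, -0.1625) x1=(-1.0590, 0.4016, -0.3179) x2=(-1.9189, -0.4953, -0.9828) x3=(1.5236, 0.0690, 0.0015)
step 3: x0=(0.4445, 0.1076, -0.1737) x1=(-1.0485, 0.3973, -0.3169) x2=(-1.9334, -0.4930, -0.9792) x3=(1.5352, 0.0835, -0.0078)
step 4: x0=(0.4502, 0.1135, -0.1848) x1=(-1.0380, 0.3930, -0.3159) x2=(-1.9478, -0.4906, -0.9756) x3=(1.5466, 0.0980, -0.0172)
step 5: x0=(0.4562, 0.1193, -0.1959) x1=(-1.0275, 0.3888, -0.3149) x2=(-1.9622, -0.4881, -0.9719) x3=(1.5579, 0.1125, -0.0265)
step 6: x0=(0.4626, 0.1252, -0.2069) x1=(-1.0170, 0.3845, -0.3139) x2=(-1.9765, -0.4857, -0.9683) x3=(1.5690, 0.1270, -0.0359)
step 7: x0=(0.4693, 0.1311, -0.2178) x1=(-1.0065, 0.3801, -0.3129) x2=(-1.9909, -0.4833, -0.9646) x3=(1.5800, 0.1415, -0.0453)
step 8: x0=(0.4764, 0.1370, -0.2287) x1=(-0.9960, 0.3758, -0.3119) x2=(-2.0052, -0.4808, -0.9609) x3=(1.5908, 0.1561, -0.0547)
step 9: x0=(0.4837, 0.1429, -0.2395) x1=(-0.9855, 0.3715, -0.3109) x2=(-2.0195, -0.4783, -0.9572) x3=(1.6015, 0.1706, -0.0641)
step 10: x0=(0.4914, 0.1488, -0.2503) x1=(-0.9750, 0.3671, -0.3100) x2=(-2.0338, -0.4758, -0.9535) x3=(1.6121, 0.1851, -0.0735)
step 11: x0=(0.4994, 0.1547, -0.2610) x1=(-0.9645, 0.3628, -0.3090) x2=(-2.0481, -0.4733, -0.9498) x3=(1.6226, 0.1996, -0.0830)
step 12: x0=(0.5077, 0.1607, -0.2717) x1=(-0.9540, 0.3584, -0.3081) x2=(-2.0623, -0.4708, -0.9460) x3=(1.6330, 0.2141, -0.0925)
step 13: x0=(0.5163, 0.1667, -0.2823) x1=(-0.9434, 0.3540, -0.3071) x2=(-2.0766, -0.4682, -0.9423) x3=(1.6432, 0.2285, -0.1020)
step 14: x0=(0.5252, 0.1727, -0.2928) x1=(-0.9329, 0.3496, -0.3062) x2=(-2.0908, -0.4657, -0.9385) x3=(1.6533, 0.2430, -0.1116)
step 15: x0=(0.5344, 0.1788, -0.3033) x1=(-0.9223, 0.3452, -0.3052) x2=(-2.1050, -0.4631, -0.9348) x3=(1.6632, 0.2575, -0.1211)
step 16: x0=(0.5438, 0.1849, -0.3138) x1=(-0.9118, 0.3408, -0.3043) x2=(-2.1192, -0.4606, -0.9310) x3=(1.6731, 0.2720, -0.1307)
step 17: x0=(0.5535, 0.1910, -0.3241) x1=(-0.9012, 0.3364, -0.3034) x2=(-2.1334, -0.4580, -0.9272) x3=(1.6829, 0.2864, -0.1403)
step 18: x0=(0.5635, 0.1971, -0.3345) x1=(-0.8906, 0.3319, -0.3025) x2=(-2.1475, -0.4554, -0.9235) x3=(1.6925, 0.3009, -0.1499)
step 19: x0=(0.5738, 0.2033, -0.3447) x1=(-0.8800, 0.3275, -0.3015) x2=(-2.1617, -0.4528, -0.9197) x3=(1.7020, 0.3153, -0.1595)
step 20: x0=(0.5843, 0.2096, -0.3549) x1=(-0.8694, 0.3230, -0.3006) x2=(-2.1758, -0.4502, -0.9159) x3=(1.7114, 0.3297, -0.1691)
step 21: x0=(0.5951, 0.2158, -0.3651) x1=(-0.8588, 0.3186, -0.2997) x2=(-2.1900, -0.4476, -0.9121) x3=(1.7207, 0.3442, -0.1788)
step 22: x0=(0.6061, 0.2222, -0.3752) x1=(-0.8482, 0.3141, -0.2988) x2=(-2.2041, -0.4450, -0.9083) x3=(1.7298, 0.3586, -0.1885)
step 23: x0=(0.6175, 0.2285, -0.3852) x1=(-0.8375, 0.3097, -0.2979) x2=(-2.2182, -0.4424, -0.9045) x3=(1.7388, 0.3729, -0.1982)
step 24: x0=(0.6291, 0.2349, -0.3952) x1=(-0.8269, 0.3052, -0.2970) x2=(-2.2323, -0.4397, -0.9007) x3=(1.7478, 0.3873, -0.2079)
step 25: x0=(0.6410, 0.2414, -0.4051) x1=(-0.8162, 0.3007, -0.2961) x2=(-2.2464, -0.4371, -0.8969) x3=(1.7566, 0.4017, -0.2176)
step 26: x0=(0.6531, 0.2479, -0.4149) x1=(-0.8055, 0.2963, -0.2952) x2=(-2.2605, -0.4345, -0.8931) x3=(1.7653, 0.4160, -0.2274)
step 27: x0=(0.6656, 0.2545, -0.4247) x1=(-0.7948, 0.2918, -0.2943) x2=(-2.2746, -0.4319, -0.8892) x3=(1.7738, 0.4303, -0.2372)
step 28: x0=(0.6783, 0.2611, -0.4344) x1=(-0.7841, 0.2873, -0.2934) x2=(-2.2887, -0.4292, -0.8854) x3=(1.7823, 0.4446, -0.2470)
step 29: x0=(0.6914, 0.2678, -0.4441) x1=(-0.7733, 0.2829, -0.2926) x2=(-2.3027, -0.4266, -0.8816) x3=(1.7906, 0.4589, -0.2568)
step 30: x0=(0.7047, 0.2745, -0.4537) x1=(-0.7626, 0.2784, -0.2917) x2=(-2.3168, -0.4239, -0.8778) x3=(1.7988, 0.4732, -0.2667)
step 31: x0=(0.7184, 0.2814, -0.4632) x1=(-0.7518, 0.2739, -0.2908) x2=(-2.3309, -0.4213, -0.8739) x3=(1.8068, 0.4874, -0.2765)
step 32: x0=(0.7324, 0.2883, -0.4726) x1=(-0.7411, 0.2694, -0.2899) x2=(-2.3449, -0.4186, -0.8701) x3=(1.8147, 0.5016, -0.2864)
step 33: x0=(0.7467, 0.2952, -0.4819) x1=(-0.7303, 0.2649, -0.2891) x2=(-2.3589, -0.4160, -0.8663) x3=(1.8225, 0.5158, -0.2963)
step 34: x0=(0.7613, 0.3023, -0.4912) x1=(-0.7195, 0.2604, -0.2882) x2=(-2.3730, -0.4133, -0.8624) x3=(1.8302, 0.5299, -0.3063)
step 35: x0=(0.7764, 0.3094, -0.5004) x1=(-0.7086, 0.2559, -0.2873) x2=(-2.3870, -0.4107, -0.8586) x3=(1.8377, 0.5441, -0.3162)
step 36: x0=(0.7917, 0.3167, -0.5095) x1=(-0.6978, 0.2515, -0.2865) x2=(-2.4011, -0.4080, -0.8548) x3=(1.8450, 0.5582, -0.3262)
step 37: x0=(0.8075, 0.3240, -0.5186) x1=(-0.6870, 0.2470, -0.2856) x2=(-2.4151, -0.4054, -0.8509) x3=(1.8522, 0.5722, -0.3362)
step 38: x0=(0.8237, 0.3314, -0.5275) x1=(-0.6761, 0.2425, -0.2848) x2=(-2.4291, -0.4027, -0.8471) x3=(1.8593, 0.5862, -0.3463)

2.5593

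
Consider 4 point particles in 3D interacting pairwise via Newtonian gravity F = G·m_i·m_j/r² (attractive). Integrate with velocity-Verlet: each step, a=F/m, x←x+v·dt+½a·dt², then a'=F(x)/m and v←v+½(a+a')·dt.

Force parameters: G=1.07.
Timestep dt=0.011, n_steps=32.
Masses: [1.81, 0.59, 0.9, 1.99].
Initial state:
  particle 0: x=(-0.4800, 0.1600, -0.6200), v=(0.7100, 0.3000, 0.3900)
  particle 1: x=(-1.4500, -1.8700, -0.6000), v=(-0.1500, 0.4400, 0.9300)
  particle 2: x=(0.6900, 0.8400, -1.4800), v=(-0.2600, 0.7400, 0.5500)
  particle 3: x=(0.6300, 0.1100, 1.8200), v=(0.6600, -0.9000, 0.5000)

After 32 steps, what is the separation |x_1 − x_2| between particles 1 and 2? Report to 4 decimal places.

step 0: x0=(-0.4800, 0.1600, -0.6200) x1=(-1.4500, -1.8700, -0.6000) x2=(0.6900, 0.8400, -1.4800) x3=(0.6300, 0.1100, 1.8200)
step 1: x0=(-0.4722, 0.1633, -0.6157) x1=(-1.4516, -1.8651, -0.5898) x2=(0.6871, 0.8481, -1.4739) x3=(0.6373, 0.1001, 1.8255)
step 2: x0=(-0.4643, 0.1666, -0.6114) x1=(-1.4532, -1.8602, -0.5795) x2=(0.6841, 0.8562, -1.4678) x3=(0.6445, 0.0902, 1.8309)
step 3: x0=(-0.4564, 0.1699, -0.6071) x1=(-1.4548, -1.8552, -0.5693) x2=(0.6811, 0.8642, -1.4615) x3=(0.6517, 0.0803, 1.8363)
step 4: x0=(-0.4484, 0.1732, -0.6028) x1=(-1.4563, -1.8502, -0.5590) x2=(0.6780, 0.8722, -1.4552) x3=(0.6589, 0.0704, 1.8417)
step 5: x0=(-0.4404, 0.1766, -0.5984) x1=(-1.4578, -1.8451, -0.5487) x2=(0.6748, 0.8801, -1.4488) x3=(0.6661, 0.0605, 1.8470)
step 6: x0=(-0.4324, 0.1799, -0.5941) x1=(-1.4593, -1.8399, -0.5385) x2=(0.6716, 0.8879, -1.4424) x3=(0.6733, 0.0506, 1.8522)
step 7: x0=(-0.4243, 0.1832, -0.5898) x1=(-1.4607, -1.8347, -0.5282) x2=(0.6682, 0.8958, -1.4359) x3=(0.6804, 0.0407, 1.8574)
step 8: x0=(-0.4162, 0.1866, -0.5854) x1=(-1.4620, -1.8294, -0.5179) x2=(0.6649, 0.9035, -1.4292) x3=(0.6876, 0.0308, 1.8626)
step 9: x0=(-0.4080, 0.1899, -0.5811) x1=(-1.4634, -1.8241, -0.5076) x2=(0.6614, 0.9112, -1.4226) x3=(0.6947, 0.0209, 1.8678)
step 10: x0=(-0.3998, 0.1933, -0.5767) x1=(-1.4647, -1.8187, -0.4973) x2=(0.6578, 0.9188, -1.4158) x3=(0.7018, 0.0110, 1.8729)
step 11: x0=(-0.3916, 0.1967, -0.5724) x1=(-1.4660, -1.8133, -0.4869) x2=(0.6542, 0.9264, -1.4090) x3=(0.7089, 0.0011, 1.8779)
step 12: x0=(-0.3833, 0.2000, -0.5680) x1=(-1.4672, -1.8078, -0.4766) x2=(0.6506, 0.9340, -1.4020) x3=(0.7159, -0.0087, 1.8829)
step 13: x0=(-0.3750, 0.2034, -0.5636) x1=(-1.4684, -1.8022, -0.4663) x2=(0.6468, 0.9414, -1.3951) x3=(0.7230, -0.0186, 1.8879)
step 14: x0=(-0.3666, 0.2068, -0.5592) x1=(-1.4695, -1.7966, -0.4559) x2=(0.6430, 0.9488, -1.3880) x3=(0.7300, -0.0285, 1.8928)
step 15: x0=(-0.3582, 0.2102, -0.5548) x1=(-1.4706, -1.7910, -0.4456) x2=(0.6391, 0.9562, -1.3808) x3=(0.7370, -0.0384, 1.8977)
step 16: x0=(-0.3497, 0.2136, -0.5505) x1=(-1.4717, -1.7852, -0.4352) x2=(0.6351, 0.9634, -1.3736) x3=(0.7440, -0.0483, 1.9025)
step 17: x0=(-0.3412, 0.2171, -0.5461) x1=(-1.4727, -1.7795, -0.4248) x2=(0.6311, 0.9707, -1.3663) x3=(0.7510, -0.0581, 1.9073)
step 18: x0=(-0.3327, 0.2205, -0.5417) x1=(-1.4737, -1.7736, -0.4145) x2=(0.6269, 0.9778, -1.3589) x3=(0.7580, -0.0680, 1.9121)
step 19: x0=(-0.3241, 0.2239, -0.5373) x1=(-1.4747, -1.7678, -0.4041) x2=(0.6228, 0.9849, -1.3514) x3=(0.7650, -0.0779, 1.9168)
step 20: x0=(-0.3155, 0.2274, -0.5329) x1=(-1.4756, -1.7618, -0.3937) x2=(0.6185, 0.9919, -1.3438) x3=(0.7719, -0.0877, 1.9214)
step 21: x0=(-0.3068, 0.2309, -0.5285) x1=(-1.4765, -1.7558, -0.3833) x2=(0.6142, 0.9988, -1.3362) x3=(0.7788, -0.0976, 1.9261)
step 22: x0=(-0.2981, 0.2344, -0.5241) x1=(-1.4773, -1.7498, -0.3729) x2=(0.6097, 1.0057, -1.3285) x3=(0.7857, -0.1074, 1.9306)
step 23: x0=(-0.2893, 0.2379, -0.5197) x1=(-1.4781, -1.7437, -0.3625) x2=(0.6053, 1.0125, -1.3207) x3=(0.7926, -0.1173, 1.9352)
step 24: x0=(-0.2805, 0.2414, -0.5153) x1=(-1.4789, -1.7375, -0.3521) x2=(0.6007, 1.0192, -1.3127) x3=(0.7995, -0.1271, 1.9397)
step 25: x0=(-0.2717, 0.2449, -0.5109) x1=(-1.4796, -1.7313, -0.3416) x2=(0.5961, 1.0259, -1.3048) x3=(0.8063, -0.1370, 1.9441)
step 26: x0=(-0.2628, 0.2484, -0.5064) x1=(-1.4803, -1.7251, -0.3312) x2=(0.5913, 1.0325, -1.2967) x3=(0.8132, -0.1468, 1.9486)
step 27: x0=(-0.2539, 0.2520, -0.5020) x1=(-1.4809, -1.7188, -0.3208) x2=(0.5866, 1.0390, -1.2885) x3=(0.8200, -0.1566, 1.9529)
step 28: x0=(-0.2449, 0.2556, -0.4976) x1=(-1.4815, -1.7124, -0.3103) x2=(0.5817, 1.0454, -1.2803) x3=(0.8268, -0.1664, 1.9573)
step 29: x0=(-0.2359, 0.2592, -0.4932) x1=(-1.4821, -1.7060, -0.2999) x2=(0.5768, 1.0517, -1.2719) x3=(0.8336, -0.1763, 1.9616)
step 30: x0=(-0.2269, 0.2628, -0.4888) x1=(-1.4826, -1.6995, -0.2894) x2=(0.5718, 1.0580, -1.2635) x3=(0.8403, -0.1861, 1.9658)
step 31: x0=(-0.2178, 0.2664, -0.4844) x1=(-1.4831, -1.6930, -0.2789) x2=(0.5667, 1.0641, -1.2549) x3=(0.8471, -0.1959, 1.9700)
step 32: x0=(-0.2086, 0.2701, -0.4800) x1=(-1.4835, -1.6864, -0.2685) x2=(0.5615, 1.0702, -1.2463) x3=(0.8538, -0.2057, 1.9742)

3.5690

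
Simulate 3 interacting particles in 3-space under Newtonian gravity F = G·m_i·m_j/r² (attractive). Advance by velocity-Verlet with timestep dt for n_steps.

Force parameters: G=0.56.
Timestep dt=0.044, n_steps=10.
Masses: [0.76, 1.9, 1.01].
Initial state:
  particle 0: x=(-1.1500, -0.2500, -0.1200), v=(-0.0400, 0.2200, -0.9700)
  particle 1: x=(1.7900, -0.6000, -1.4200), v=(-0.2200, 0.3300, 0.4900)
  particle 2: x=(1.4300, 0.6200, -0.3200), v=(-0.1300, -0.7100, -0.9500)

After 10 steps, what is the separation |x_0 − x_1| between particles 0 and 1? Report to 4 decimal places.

2.9161

step 0: x0=(-1.1500, -0.2500, -0.1200) x1=(1.7900, -0.6000, -1.4200) x2=(1.4300, 0.6200, -0.3200)
step 1: x0=(-1.1516, -0.2403, -0.1627) x1=(1.7802, -0.5853, -1.3983) x2=(1.4243, 0.5885, -0.3620)
step 2: x0=(-1.1529, -0.2306, -0.2055) x1=(1.7703, -0.5704, -1.3763) x2=(1.4187, 0.5563, -0.4046)
step 3: x0=(-1.1538, -0.2209, -0.2484) x1=(1.7602, -0.5550, -1.3540) x2=(1.4132, 0.5235, -0.4477)
step 4: x0=(-1.1544, -0.2111, -0.2914) x1=(1.7499, -0.5393, -1.3313) x2=(1.4077, 0.4899, -0.4914)
step 5: x0=(-1.1547, -0.2013, -0.3345) x1=(1.7394, -0.5231, -1.3082) x2=(1.4025, 0.4555, -0.5357)
step 6: x0=(-1.1546, -0.1915, -0.3776) x1=(1.7286, -0.5064, -1.2847) x2=(1.3975, 0.4201, -0.5808)
step 7: x0=(-1.1541, -0.1817, -0.4209) x1=(1.7175, -0.4891, -1.2607) x2=(1.3927, 0.3836, -0.6267)
step 8: x0=(-1.1533, -0.1719, -0.4642) x1=(1.7061, -0.4712, -1.2363) x2=(1.3883, 0.3458, -0.6735)
step 9: x0=(-1.1520, -0.1621, -0.5076) x1=(1.6943, -0.4525, -1.2112) x2=(1.3843, 0.3065, -0.7213)
step 10: x0=(-1.1504, -0.1522, -0.5510) x1=(1.6820, -0.4327, -1.1856) x2=(1.3810, 0.2654, -0.7703)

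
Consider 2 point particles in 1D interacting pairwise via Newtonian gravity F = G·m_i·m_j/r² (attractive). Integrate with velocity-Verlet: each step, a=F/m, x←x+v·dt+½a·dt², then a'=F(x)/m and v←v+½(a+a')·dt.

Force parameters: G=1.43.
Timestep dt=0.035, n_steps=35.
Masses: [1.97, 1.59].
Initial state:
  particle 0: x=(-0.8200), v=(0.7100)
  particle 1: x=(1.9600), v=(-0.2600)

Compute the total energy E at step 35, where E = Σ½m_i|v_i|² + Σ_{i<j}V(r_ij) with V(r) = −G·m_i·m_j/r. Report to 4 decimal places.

step 0: x0=(-0.8200) x1=(1.9600)
step 1: x0=(-0.7950) x1=(1.9507)
step 2: x0=(-0.7696) x1=(1.9409)
step 3: x0=(-0.7438) x1=(1.9306)
step 4: x0=(-0.7176) x1=(1.9199)
step 5: x0=(-0.6911) x1=(1.9087)
step 6: x0=(-0.6641) x1=(1.8969)
step 7: x0=(-0.6367) x1=(1.8847)
step 8: x0=(-0.6088) x1=(1.8719)
step 9: x0=(-0.5805) x1=(1.8585)
step 10: x0=(-0.5518) x1=(1.8445)
step 11: x0=(-0.5225) x1=(1.8300)
step 12: x0=(-0.4928) x1=(1.8148)
step 13: x0=(-0.4625) x1=(1.7990)
step 14: x0=(-0.4317) x1=(1.7825)
step 15: x0=(-0.4003) x1=(1.7653)
step 16: x0=(-0.3683) x1=(1.7474)
step 17: x0=(-0.3357) x1=(1.7287)
step 18: x0=(-0.3024) x1=(1.7091)
step 19: x0=(-0.2685) x1=(1.6888)
step 20: x0=(-0.2338) x1=(1.6675)
step 21: x0=(-0.1984) x1=(1.6453)
step 22: x0=(-0.1621) x1=(1.6220)
step 23: x0=(-0.1250) x1=(1.5977)
step 24: x0=(-0.0869) x1=(1.5722)
step 25: x0=(-0.0478) x1=(1.5455)
step 26: x0=(-0.0076) x1=(1.5174)
step 27: x0=(0.0338) x1=(1.4878)
step 28: x0=(0.0765) x1=(1.4566)
step 29: x0=(0.1206) x1=(1.4235)
step 30: x0=(0.1664) x1=(1.3885)
step 31: x0=(0.2141) x1=(1.3511)
step 32: x0=(0.2639) x1=(1.3111)
step 33: x0=(0.3163) x1=(1.2679)
step 34: x0=(0.3717) x1=(1.2209)
step 35: x0=(0.4310) x1=(1.1691)
step 0 velocities: v0=(0.7100) v1=(-0.2600)
step 0: KE=0.5503, PE=-1.6112, E=-1.0609
step 35 velocities: v0=(1.7674) v1=(-1.5701)
step 35: KE=5.0368, PE=-6.0690, E=-1.0321

-1.0321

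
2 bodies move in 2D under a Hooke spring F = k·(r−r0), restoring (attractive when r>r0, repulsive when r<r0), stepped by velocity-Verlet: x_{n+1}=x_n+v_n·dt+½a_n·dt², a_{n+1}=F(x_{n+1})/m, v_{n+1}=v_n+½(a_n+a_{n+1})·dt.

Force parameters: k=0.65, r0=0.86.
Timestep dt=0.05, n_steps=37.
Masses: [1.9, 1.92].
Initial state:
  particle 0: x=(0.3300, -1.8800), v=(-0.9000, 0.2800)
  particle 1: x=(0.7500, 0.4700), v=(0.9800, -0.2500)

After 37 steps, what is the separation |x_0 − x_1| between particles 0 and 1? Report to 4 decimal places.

step 0: x0=(0.3300, -1.8800) x1=(0.7500, 0.4700)
step 1: x0=(0.2851, -1.8654) x1=(0.7989, 0.4569)
step 2: x0=(0.2405, -1.8494) x1=(0.8475, 0.4425)
step 3: x0=(0.1962, -1.8323) x1=(0.8958, 0.4268)
step 4: x0=(0.1523, -1.8139) x1=(0.9437, 0.4100)
step 5: x0=(0.1089, -1.7943) x1=(0.9912, 0.3920)
step 6: x0=(0.0659, -1.7735) x1=(1.0382, 0.3727)
step 7: x0=(0.0234, -1.7516) x1=(1.0846, 0.3524)
step 8: x0=(-0.0184, -1.7285) x1=(1.1306, 0.3309)
step 9: x0=(-0.0597, -1.7043) x1=(1.1759, 0.3083)
step 10: x0=(-0.1003, -1.6789) x1=(1.2205, 0.2846)
step 11: x0=(-0.1401, -1.6526) x1=(1.2644, 0.2598)
step 12: x0=(-0.1792, -1.6251) x1=(1.3076, 0.2341)
step 13: x0=(-0.2175, -1.5967) x1=(1.3499, 0.2073)
step 14: x0=(-0.2549, -1.5673) x1=(1.3914, 0.1795)
step 15: x0=(-0.2915, -1.5369) x1=(1.4320, 0.1508)
step 16: x0=(-0.3270, -1.5056) x1=(1.4717, 0.1212)
step 17: x0=(-0.3616, -1.4734) x1=(1.5104, 0.0906)
step 18: x0=(-0.3952, -1.4403) x1=(1.5481, 0.0593)
step 19: x0=(-0.4276, -1.4064) x1=(1.5847, 0.0271)
step 20: x0=(-0.4590, -1.3717) x1=(1.6201, -0.0059)
step 21: x0=(-0.4892, -1.3362) x1=(1.6545, -0.0397)
step 22: x0=(-0.5181, -1.3000) x1=(1.6876, -0.0741)
step 23: x0=(-0.5459, -1.2631) x1=(1.7195, -0.1093)
step 24: x0=(-0.5723, -1.2256) x1=(1.7502, -0.1451)
step 25: x0=(-0.5975, -1.1874) x1=(1.7795, -0.1815)
step 26: x0=(-0.6212, -1.1487) x1=(1.8075, -0.2185)
step 27: x0=(-0.6436, -1.1094) x1=(1.8341, -0.2560)
step 28: x0=(-0.6646, -1.0697) x1=(1.8594, -0.2940)
step 29: x0=(-0.6841, -1.0295) x1=(1.8831, -0.3324)
step 30: x0=(-0.7021, -0.9889) x1=(1.9054, -0.3712)
step 31: x0=(-0.7186, -0.9479) x1=(1.9262, -0.4104)
step 32: x0=(-0.7336, -0.9066) x1=(1.9455, -0.4499)
step 33: x0=(-0.7470, -0.8651) x1=(1.9632, -0.4896)
step 34: x0=(-0.7588, -0.8233) x1=(1.9794, -0.5296)
step 35: x0=(-0.7690, -0.7814) x1=(1.9939, -0.5698)
step 36: x0=(-0.7776, -0.7393) x1=(2.0069, -0.6100)
step 37: x0=(-0.7845, -0.6972) x1=(2.0182, -0.6504)

2.8031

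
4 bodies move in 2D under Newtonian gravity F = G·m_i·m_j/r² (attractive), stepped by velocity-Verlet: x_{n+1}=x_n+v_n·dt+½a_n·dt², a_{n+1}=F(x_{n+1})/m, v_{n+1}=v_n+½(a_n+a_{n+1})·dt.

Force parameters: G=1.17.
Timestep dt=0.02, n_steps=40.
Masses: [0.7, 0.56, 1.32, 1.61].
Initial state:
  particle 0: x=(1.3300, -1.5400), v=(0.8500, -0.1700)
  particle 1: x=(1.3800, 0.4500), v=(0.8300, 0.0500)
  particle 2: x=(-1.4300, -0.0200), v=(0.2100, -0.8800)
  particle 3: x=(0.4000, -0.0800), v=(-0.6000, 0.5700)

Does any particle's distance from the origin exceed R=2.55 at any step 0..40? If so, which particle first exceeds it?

step 0: x0=(1.3300, -1.5400) x1=(1.3800, 0.4500) x2=(-1.4300, -0.0200) x3=(0.4000, -0.0800)
step 1: x0=(1.3469, -1.5432) x1=(1.3963, 0.4508) x2=(-1.4257, -0.0376) x3=(0.3880, -0.0686)
step 2: x0=(1.3636, -1.5462) x1=(1.4120, 0.4513) x2=(-1.4210, -0.0552) x3=(0.3761, -0.0572)
step 3: x0=(1.3802, -1.5488) x1=(1.4271, 0.4514) x2=(-1.4161, -0.0729) x3=(0.3642, -0.0458)
step 4: x0=(1.3965, -1.5512) x1=(1.4416, 0.4511) x2=(-1.4109, -0.0905) x3=(0.3524, -0.0344)
step 5: x0=(1.4127, -1.5533) x1=(1.4556, 0.4506) x2=(-1.4054, -0.1081) x3=(0.3406, -0.0229)
step 6: x0=(1.4287, -1.5551) x1=(1.4691, 0.4498) x2=(-1.3995, -0.1258) x3=(0.3288, -0.0116)
step 7: x0=(1.4445, -1.5567) x1=(1.4820, 0.4486) x2=(-1.3934, -0.1434) x3=(0.3170, -0.0002)
step 8: x0=(1.4602, -1.5580) x1=(1.4944, 0.4473) x2=(-1.3869, -0.1610) x3=(0.3052, 0.0111)
step 9: x0=(1.4756, -1.5590) x1=(1.5062, 0.4456) x2=(-1.3802, -0.1786) x3=(0.2934, 0.0224)
step 10: x0=(1.4910, -1.5599) x1=(1.5176, 0.4437) x2=(-1.3731, -0.1962) x3=(0.2816, 0.0337)
step 11: x0=(1.5061, -1.5604) x1=(1.5285, 0.4416) x2=(-1.3656, -0.2137) x3=(0.2697, 0.0449)
step 12: x0=(1.5211, -1.5607) x1=(1.5389, 0.4392) x2=(-1.3579, -0.2313) x3=(0.2578, 0.0560)
step 13: x0=(1.5359, -1.5608) x1=(1.5488, 0.4367) x2=(-1.3498, -0.2487) x3=(0.2459, 0.0671)
step 14: x0=(1.5505, -1.5607) x1=(1.5583, 0.4339) x2=(-1.3414, -0.2661) x3=(0.2340, 0.0782)
step 15: x0=(1.5650, -1.5603) x1=(1.5673, 0.4309) x2=(-1.3326, -0.2835) x3=(0.2220, 0.0891)
step 16: x0=(1.5793, -1.5598) x1=(1.5758, 0.4277) x2=(-1.3235, -0.3008) x3=(0.2099, 0.1000)
step 17: x0=(1.5935, -1.5590) x1=(1.5840, 0.4243) x2=(-1.3141, -0.3180) x3=(0.1978, 0.1108)
step 18: x0=(1.6075, -1.5580) x1=(1.5916, 0.4208) x2=(-1.3043, -0.3352) x3=(0.1856, 0.1215)
step 19: x0=(1.6213, -1.5567) x1=(1.5989, 0.4171) x2=(-1.2941, -0.3523) x3=(0.1733, 0.1321)
step 20: x0=(1.6350, -1.5553) x1=(1.6058, 0.4132) x2=(-1.2836, -0.3692) x3=(0.1610, 0.1426)
step 21: x0=(1.6485, -1.5537) x1=(1.6122, 0.4091) x2=(-1.2727, -0.3861) x3=(0.1485, 0.1530)
step 22: x0=(1.6619, -1.5519) x1=(1.6183, 0.4049) x2=(-1.2614, -0.4029) x3=(0.1360, 0.1632)
step 23: x0=(1.6751, -1.5498) x1=(1.6239, 0.4005) x2=(-1.2498, -0.4195) x3=(0.1234, 0.1734)
step 24: x0=(1.6882, -1.5476) x1=(1.6292, 0.3959) x2=(-1.2378, -0.4360) x3=(0.1107, 0.1834)
step 25: x0=(1.7011, -1.5452) x1=(1.6340, 0.3912) x2=(-1.2255, -0.4524) x3=(0.0978, 0.1932)
step 26: x0=(1.7139, -1.5426) x1=(1.6385, 0.3864) x2=(-1.2128, -0.4686) x3=(0.0849, 0.2029)
step 27: x0=(1.7265, -1.5398) x1=(1.6427, 0.3814) x2=(-1.1997, -0.4847) x3=(0.0718, 0.2124)
step 28: x0=(1.7389, -1.5368) x1=(1.6465, 0.3763) x2=(-1.1862, -0.5006) x3=(0.0587, 0.2218)
step 29: x0=(1.7512, -1.5336) x1=(1.6499, 0.3710) x2=(-1.1723, -0.5163) x3=(0.0454, 0.2310)
step 30: x0=(1.7634, -1.5303) x1=(1.6529, 0.3656) x2=(-1.1581, -0.5318) x3=(0.0320, 0.2399)
step 31: x0=(1.7754, -1.5268) x1=(1.6556, 0.3601) x2=(-1.1435, -0.5471) x3=(0.0185, 0.2487)
step 32: x0=(1.7872, -1.5230) x1=(1.6580, 0.3544) x2=(-1.1286, -0.5622) x3=(0.0048, 0.2573)
step 33: x0=(1.7989, -1.5192) x1=(1.6601, 0.3486) x2=(-1.1132, -0.5771) x3=(-0.0089, 0.2657)
step 34: x0=(1.8105, -1.5151) x1=(1.6618, 0.3427) x2=(-1.0975, -0.5918) x3=(-0.0228, 0.2738)
step 35: x0=(1.8218, -1.5108) x1=(1.6632, 0.3366) x2=(-1.0814, -0.6062) x3=(-0.0368, 0.2817)
step 36: x0=(1.8331, -1.5064) x1=(1.6642, 0.3305) x2=(-1.0649, -0.6203) x3=(-0.0510, 0.2894)
step 37: x0=(1.8442, -1.5018) x1=(1.6650, 0.3241) x2=(-1.0481, -0.6342) x3=(-0.0653, 0.2968)
step 38: x0=(1.8551, -1.4971) x1=(1.6654, 0.3177) x2=(-1.0309, -0.6478) x3=(-0.0796, 0.3040)
step 39: x0=(1.8659, -1.4921) x1=(1.6655, 0.3112) x2=(-1.0134, -0.6611) x3=(-0.0942, 0.3108)
step 40: x0=(1.8765, -1.4870) x1=(1.6653, 0.3045) x2=(-0.9955, -0.6741) x3=(-0.1088, 0.3174)

no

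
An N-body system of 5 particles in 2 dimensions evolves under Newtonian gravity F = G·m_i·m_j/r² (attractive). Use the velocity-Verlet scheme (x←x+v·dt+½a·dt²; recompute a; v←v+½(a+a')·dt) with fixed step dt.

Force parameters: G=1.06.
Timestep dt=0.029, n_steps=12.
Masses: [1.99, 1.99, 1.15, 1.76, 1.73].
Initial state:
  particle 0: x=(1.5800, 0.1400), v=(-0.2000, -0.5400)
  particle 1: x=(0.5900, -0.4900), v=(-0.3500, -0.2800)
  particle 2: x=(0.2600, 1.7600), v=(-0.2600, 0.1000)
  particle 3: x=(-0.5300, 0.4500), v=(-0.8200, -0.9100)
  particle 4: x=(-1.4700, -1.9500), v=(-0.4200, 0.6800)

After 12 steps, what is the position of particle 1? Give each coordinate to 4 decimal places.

(0.4918, -0.5019)

step 0: x0=(1.5800, 0.1400) x1=(0.5900, -0.4900) x2=(0.2600, 1.7600) x3=(-0.5300, 0.4500) x4=(-1.4700, -1.9500)
step 1: x0=(1.5734, 0.1241) x1=(0.5800, -0.4975) x2=(0.2524, 1.7622) x3=(-0.5532, 0.4234) x4=(-1.4820, -1.9300)
step 2: x0=(1.5651, 0.1076) x1=(0.5703, -0.5038) x2=(0.2448, 1.7632) x3=(-0.5752, 0.3963) x4=(-1.4935, -1.9095)
step 3: x0=(1.5551, 0.0907) x1=(0.5609, -0.5089) x2=(0.2371, 1.7629) x3=(-0.5961, 0.3688) x4=(-1.5045, -1.8885)
step 4: x0=(1.5434, 0.0732) x1=(0.5518, -0.5129) x2=(0.2293, 1.7614) x3=(-0.6159, 0.3409) x4=(-1.5151, -1.8670)
step 5: x0=(1.5300, 0.0552) x1=(0.5430, -0.5156) x2=(0.2215, 1.7586) x3=(-0.6345, 0.3124) x4=(-1.5251, -1.8449)
step 6: x0=(1.5148, 0.0366) x1=(0.5345, -0.5172) x2=(0.2136, 1.7547) x3=(-0.6519, 0.2835) x4=(-1.5347, -1.8222)
step 7: x0=(1.4979, 0.0176) x1=(0.5263, -0.5176) x2=(0.2057, 1.7495) x3=(-0.6682, 0.2541) x4=(-1.5437, -1.7990)
step 8: x0=(1.4792, -0.0021) x1=(0.5186, -0.5168) x2=(0.1978, 1.7432) x3=(-0.6834, 0.2242) x4=(-1.5523, -1.7752)
step 9: x0=(1.4585, -0.0223) x1=(0.5112, -0.5149) x2=(0.1898, 1.7357) x3=(-0.6974, 0.1937) x4=(-1.5602, -1.7508)
step 10: x0=(1.4359, -0.0430) x1=(0.5042, -0.5118) x2=(0.1818, 1.7270) x3=(-0.7102, 0.1627) x4=(-1.5677, -1.7258)
step 11: x0=(1.4113, -0.0644) x1=(0.4977, -0.5075) x2=(0.1738, 1.7172) x3=(-0.7218, 0.1312) x4=(-1.5745, -1.7002)
step 12: x0=(1.3846, -0.0863) x1=(0.4918, -0.5019) x2=(0.1658, 1.7062) x3=(-0.7322, 0.0992) x4=(-1.5808, -1.6739)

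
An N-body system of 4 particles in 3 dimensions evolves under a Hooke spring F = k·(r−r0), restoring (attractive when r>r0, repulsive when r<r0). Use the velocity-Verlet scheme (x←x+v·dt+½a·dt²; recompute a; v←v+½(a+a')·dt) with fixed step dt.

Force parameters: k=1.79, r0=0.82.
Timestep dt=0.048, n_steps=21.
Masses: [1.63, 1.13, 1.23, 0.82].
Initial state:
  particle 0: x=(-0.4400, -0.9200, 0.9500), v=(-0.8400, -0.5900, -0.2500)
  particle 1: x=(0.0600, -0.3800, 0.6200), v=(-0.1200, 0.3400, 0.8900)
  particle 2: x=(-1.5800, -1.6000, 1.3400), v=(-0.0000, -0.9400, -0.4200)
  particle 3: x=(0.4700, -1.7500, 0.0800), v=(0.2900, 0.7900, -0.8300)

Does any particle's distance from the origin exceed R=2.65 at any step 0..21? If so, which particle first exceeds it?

no

step 0: x0=(-0.4400, -0.9200, 0.9500) x1=(0.0600, -0.3800, 0.6200) x2=(-1.5800, -1.6000, 1.3400) x3=(0.4700, -1.7500, 0.0800)
step 1: x0=(-0.4804, -0.9492, 0.9377) x1=(0.0527, -0.3662, 0.6631) x2=(-1.5752, -1.6436, 1.3174) x3=(0.4790, -1.7093, 0.0439)
step 2: x0=(-0.5207, -0.9799, 0.9247) x1=(0.0425, -0.3576, 0.7066) x2=(-1.5611, -1.6837, 1.2902) x3=(0.4779, -1.6634, 0.0155)
step 3: x0=(-0.5608, -1.0119, 0.9110) x1=(0.0292, -0.3544, 0.7503) x2=(-1.5378, -1.7201, 1.2584) x3=(0.4668, -1.6130, -0.0049)
step 4: x0=(-0.6005, -1.0452, 0.8965) x1=(0.0130, -0.3566, 0.7939) x2=(-1.5057, -1.7526, 1.2225) x3=(0.4457, -1.5586, -0.0173)
step 5: x0=(-0.6394, -1.0794, 0.8812) x1=(-0.0062, -0.3643, 0.8372) x2=(-1.4654, -1.7812, 1.1826) x3=(0.4149, -1.5009, -0.0218)
step 6: x0=(-0.6776, -1.1142, 0.8651) x1=(-0.0282, -0.3772, 0.8798) x2=(-1.4173, -1.8056, 1.1392) x3=(0.3749, -1.4407, -0.0185)
step 7: x0=(-0.7148, -1.1495, 0.8483) x1=(-0.0530, -0.3954, 0.9216) x2=(-1.3622, -1.8259, 1.0926) x3=(0.3261, -1.3785, -0.0077)
step 8: x0=(-0.7509, -1.1850, 0.8307) x1=(-0.0804, -0.4186, 0.9622) x2=(-1.3008, -1.8422, 1.0434) x3=(0.2694, -1.3152, 0.0100)
step 9: x0=(-0.7857, -1.2202, 0.8124) x1=(-0.1103, -0.4466, 1.0016) x2=(-1.2340, -1.8547, 0.9919) x3=(0.2054, -1.2514, 0.0342)
step 10: x0=(-0.8193, -1.2551, 0.7935) x1=(-0.1425, -0.4791, 1.0395) x2=(-1.1624, -1.8635, 0.9388) x3=(0.1351, -1.1878, 0.0642)
step 11: x0=(-0.8516, -1.2892, 0.7741) x1=(-0.1769, -0.5157, 1.0758) x2=(-1.0870, -1.8690, 0.8843) x3=(0.0594, -1.1248, 0.0994)
step 12: x0=(-0.8827, -1.3223, 0.7543) x1=(-0.2133, -0.5562, 1.1104) x2=(-1.0085, -1.8716, 0.8290) x3=(-0.0207, -1.0629, 0.1388)
step 13: x0=(-0.9127, -1.3542, 0.7343) x1=(-0.2515, -0.6001, 1.1433) x2=(-0.9274, -1.8717, 0.7733) x3=(-0.1043, -1.0025, 0.1819)
step 14: x0=(-0.9418, -1.3847, 0.7141) x1=(-0.2912, -0.6470, 1.1745) x2=(-0.8442, -1.8698, 0.7174) x3=(-0.1905, -0.9436, 0.2277)
step 15: x0=(-0.9704, -1.4137, 0.6941) x1=(-0.3323, -0.6967, 1.2039) x2=(-0.7594, -1.8662, 0.6617) x3=(-0.2786, -0.8865, 0.2757)
step 16: x0=(-0.9986, -1.4413, 0.6742) x1=(-0.3746, -0.7488, 1.2316) x2=(-0.6730, -1.8611, 0.6062) x3=(-0.3679, -0.8310, 0.3251)
step 17: x0=(-1.0267, -1.4677, 0.6546) x1=(-0.4178, -0.8031, 1.2576) x2=(-0.5854, -1.8544, 0.5511) x3=(-0.4581, -0.7773, 0.3756)
step 18: x0=(-1.0546, -1.4931, 0.6355) x1=(-0.4618, -0.8593, 1.2820) x2=(-0.4970, -1.8460, 0.4966) x3=(-0.5488, -0.7254, 0.4269)
step 19: x0=(-1.0823, -1.5177, 0.6167) x1=(-0.5064, -0.9173, 1.3046) x2=(-0.4081, -1.8357, 0.4429) x3=(-0.6397, -0.6755, 0.4786)
step 20: x0=(-1.1096, -1.5416, 0.5984) x1=(-0.5514, -0.9770, 1.3253) x2=(-0.3195, -1.8232, 0.3901) x3=(-0.7306, -0.6282, 0.5306)
step 21: x0=(-1.1363, -1.5648, 0.5804) x1=(-0.5966, -1.0382, 1.3439) x2=(-0.2317, -1.8082, 0.3387) x3=(-0.8209, -0.5839, 0.5827)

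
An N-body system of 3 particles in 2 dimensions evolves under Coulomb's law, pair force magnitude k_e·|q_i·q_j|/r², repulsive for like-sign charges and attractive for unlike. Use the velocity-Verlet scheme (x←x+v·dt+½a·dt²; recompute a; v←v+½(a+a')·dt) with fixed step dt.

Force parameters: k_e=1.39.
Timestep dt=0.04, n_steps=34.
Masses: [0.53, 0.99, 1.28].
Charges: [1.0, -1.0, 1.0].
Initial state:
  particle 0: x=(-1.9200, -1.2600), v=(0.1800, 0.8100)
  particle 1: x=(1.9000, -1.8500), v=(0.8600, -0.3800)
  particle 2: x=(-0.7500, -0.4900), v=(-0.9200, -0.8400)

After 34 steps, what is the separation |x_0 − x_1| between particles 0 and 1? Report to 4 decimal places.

6.5487

step 0: x0=(-1.9200, -1.2600) x1=(1.9000, -1.8500) x2=(-0.7500, -0.4900)
step 1: x0=(-1.9136, -1.2282) x1=(1.9342, -1.8651) x2=(-0.7863, -0.5234)
step 2: x0=(-1.9089, -1.1977) x1=(1.9681, -1.8801) x2=(-0.8217, -0.5564)
step 3: x0=(-1.9061, -1.1686) x1=(2.0016, -1.8950) x2=(-0.8559, -0.5889)
step 4: x0=(-1.9057, -1.1410) x1=(2.0347, -1.9098) x2=(-0.8889, -0.6208)
step 5: x0=(-1.9079, -1.1148) x1=(2.0675, -1.9244) x2=(-0.9206, -0.6523)
step 6: x0=(-1.9131, -1.0903) x1=(2.1000, -1.9389) x2=(-0.9508, -0.6832)
step 7: x0=(-1.9215, -1.0672) x1=(2.1321, -1.9533) x2=(-0.9794, -0.7135)
step 8: x0=(-1.9336, -1.0457) x1=(2.1640, -1.9677) x2=(-1.0062, -0.7433)
step 9: x0=(-1.9496, -1.0256) x1=(2.1955, -1.9819) x2=(-1.0312, -0.7725)
step 10: x0=(-1.9699, -1.0068) x1=(2.2268, -1.9960) x2=(-1.0542, -0.8013)
step 11: x0=(-1.9946, -0.9891) x1=(2.2577, -2.0100) x2=(-1.0751, -0.8298)
step 12: x0=(-2.0239, -0.9722) x1=(2.2884, -2.0240) x2=(-1.0939, -0.8579)
step 13: x0=(-2.0576, -0.9560) x1=(2.3188, -2.0378) x2=(-1.1107, -0.8858)
step 14: x0=(-2.0958, -0.9402) x1=(2.3489, -2.0516) x2=(-1.1253, -0.9137)
step 15: x0=(-2.1383, -0.9245) x1=(2.3787, -2.0653) x2=(-1.1381, -0.9415)
step 16: x0=(-2.1848, -0.9088) x1=(2.4083, -2.0790) x2=(-1.1489, -0.9694)
step 17: x0=(-2.2350, -0.8930) x1=(2.4377, -2.0925) x2=(-1.1581, -0.9974)
step 18: x0=(-2.2886, -0.8768) x1=(2.4668, -2.1060) x2=(-1.1656, -1.0256)
step 19: x0=(-2.3452, -0.8602) x1=(2.4956, -2.1194) x2=(-1.1717, -1.0540)
step 20: x0=(-2.4046, -0.8433) x1=(2.5243, -2.1328) x2=(-1.1764, -1.0827)
step 21: x0=(-2.4665, -0.8258) x1=(2.5527, -2.1461) x2=(-1.1800, -1.1116)
step 22: x0=(-2.5306, -0.8079) x1=(2.5808, -2.1593) x2=(-1.1824, -1.1407)
step 23: x0=(-2.5967, -0.7894) x1=(2.6088, -2.1724) x2=(-1.1839, -1.1701)
step 24: x0=(-2.6645, -0.7705) x1=(2.6365, -2.1856) x2=(-1.1845, -1.1997)
step 25: x0=(-2.7339, -0.7512) x1=(2.6640, -2.1986) x2=(-1.1843, -1.2296)
step 26: x0=(-2.8047, -0.7314) x1=(2.6914, -2.2116) x2=(-1.1833, -1.2597)
step 27: x0=(-2.8767, -0.7112) x1=(2.7185, -2.2246) x2=(-1.1816, -1.2900)
step 28: x0=(-2.9498, -0.6906) x1=(2.7454, -2.2375) x2=(-1.1794, -1.3204)
step 29: x0=(-3.0240, -0.6696) x1=(2.7721, -2.2503) x2=(-1.1766, -1.3511)
step 30: x0=(-3.0990, -0.6483) x1=(2.7986, -2.2631) x2=(-1.1732, -1.3820)
step 31: x0=(-3.1749, -0.6267) x1=(2.8249, -2.2759) x2=(-1.1694, -1.4130)
step 32: x0=(-3.2515, -0.6047) x1=(2.8511, -2.2886) x2=(-1.1651, -1.4442)
step 33: x0=(-3.3287, -0.5825) x1=(2.8770, -2.3013) x2=(-1.1604, -1.4755)
step 34: x0=(-3.4066, -0.5600) x1=(2.9028, -2.3139) x2=(-1.1553, -1.5070)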